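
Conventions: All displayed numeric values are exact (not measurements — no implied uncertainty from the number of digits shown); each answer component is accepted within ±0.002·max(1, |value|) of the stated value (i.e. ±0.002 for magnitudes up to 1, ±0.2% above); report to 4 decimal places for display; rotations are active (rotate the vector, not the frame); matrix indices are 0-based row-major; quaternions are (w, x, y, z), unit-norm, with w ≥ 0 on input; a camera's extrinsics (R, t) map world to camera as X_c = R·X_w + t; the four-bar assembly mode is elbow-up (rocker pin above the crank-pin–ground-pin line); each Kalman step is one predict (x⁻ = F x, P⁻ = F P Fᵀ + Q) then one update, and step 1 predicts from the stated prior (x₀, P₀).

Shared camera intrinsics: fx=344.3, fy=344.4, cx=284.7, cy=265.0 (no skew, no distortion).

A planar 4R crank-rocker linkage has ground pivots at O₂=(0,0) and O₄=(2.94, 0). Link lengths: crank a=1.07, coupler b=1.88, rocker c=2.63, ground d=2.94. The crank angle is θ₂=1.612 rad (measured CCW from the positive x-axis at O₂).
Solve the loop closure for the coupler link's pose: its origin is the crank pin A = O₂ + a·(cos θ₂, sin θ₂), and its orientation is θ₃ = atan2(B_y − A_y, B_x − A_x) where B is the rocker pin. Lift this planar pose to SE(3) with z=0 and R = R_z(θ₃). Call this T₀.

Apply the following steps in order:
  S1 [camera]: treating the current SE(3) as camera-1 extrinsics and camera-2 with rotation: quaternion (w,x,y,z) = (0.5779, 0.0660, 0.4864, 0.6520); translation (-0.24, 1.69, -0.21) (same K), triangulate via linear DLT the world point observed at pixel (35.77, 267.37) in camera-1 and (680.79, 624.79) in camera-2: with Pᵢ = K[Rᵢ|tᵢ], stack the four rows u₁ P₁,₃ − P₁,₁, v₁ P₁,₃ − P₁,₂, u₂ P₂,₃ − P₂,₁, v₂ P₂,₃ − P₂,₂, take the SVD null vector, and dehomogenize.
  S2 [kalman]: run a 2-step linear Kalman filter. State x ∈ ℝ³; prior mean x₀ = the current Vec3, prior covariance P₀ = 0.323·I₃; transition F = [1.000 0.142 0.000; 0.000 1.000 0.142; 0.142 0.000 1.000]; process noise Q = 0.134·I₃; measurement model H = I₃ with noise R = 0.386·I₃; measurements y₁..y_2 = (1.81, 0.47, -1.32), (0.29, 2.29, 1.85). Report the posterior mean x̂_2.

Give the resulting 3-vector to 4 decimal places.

result = (0.3725, 1.2921, 0.9589)

source (fourbar_fk): coupler pose = R=[0.8061 -0.5918 0.0000; 0.5918 0.8061 0.0000; 0.0000 0.0000 1.0000], t=(-0.0441, 1.0691, 0.0000)
after S1 (triangulate): (-1.5518, -0.1729, 1.6495)
after S2 (kf_track): (0.3725, 1.2921, 0.9589)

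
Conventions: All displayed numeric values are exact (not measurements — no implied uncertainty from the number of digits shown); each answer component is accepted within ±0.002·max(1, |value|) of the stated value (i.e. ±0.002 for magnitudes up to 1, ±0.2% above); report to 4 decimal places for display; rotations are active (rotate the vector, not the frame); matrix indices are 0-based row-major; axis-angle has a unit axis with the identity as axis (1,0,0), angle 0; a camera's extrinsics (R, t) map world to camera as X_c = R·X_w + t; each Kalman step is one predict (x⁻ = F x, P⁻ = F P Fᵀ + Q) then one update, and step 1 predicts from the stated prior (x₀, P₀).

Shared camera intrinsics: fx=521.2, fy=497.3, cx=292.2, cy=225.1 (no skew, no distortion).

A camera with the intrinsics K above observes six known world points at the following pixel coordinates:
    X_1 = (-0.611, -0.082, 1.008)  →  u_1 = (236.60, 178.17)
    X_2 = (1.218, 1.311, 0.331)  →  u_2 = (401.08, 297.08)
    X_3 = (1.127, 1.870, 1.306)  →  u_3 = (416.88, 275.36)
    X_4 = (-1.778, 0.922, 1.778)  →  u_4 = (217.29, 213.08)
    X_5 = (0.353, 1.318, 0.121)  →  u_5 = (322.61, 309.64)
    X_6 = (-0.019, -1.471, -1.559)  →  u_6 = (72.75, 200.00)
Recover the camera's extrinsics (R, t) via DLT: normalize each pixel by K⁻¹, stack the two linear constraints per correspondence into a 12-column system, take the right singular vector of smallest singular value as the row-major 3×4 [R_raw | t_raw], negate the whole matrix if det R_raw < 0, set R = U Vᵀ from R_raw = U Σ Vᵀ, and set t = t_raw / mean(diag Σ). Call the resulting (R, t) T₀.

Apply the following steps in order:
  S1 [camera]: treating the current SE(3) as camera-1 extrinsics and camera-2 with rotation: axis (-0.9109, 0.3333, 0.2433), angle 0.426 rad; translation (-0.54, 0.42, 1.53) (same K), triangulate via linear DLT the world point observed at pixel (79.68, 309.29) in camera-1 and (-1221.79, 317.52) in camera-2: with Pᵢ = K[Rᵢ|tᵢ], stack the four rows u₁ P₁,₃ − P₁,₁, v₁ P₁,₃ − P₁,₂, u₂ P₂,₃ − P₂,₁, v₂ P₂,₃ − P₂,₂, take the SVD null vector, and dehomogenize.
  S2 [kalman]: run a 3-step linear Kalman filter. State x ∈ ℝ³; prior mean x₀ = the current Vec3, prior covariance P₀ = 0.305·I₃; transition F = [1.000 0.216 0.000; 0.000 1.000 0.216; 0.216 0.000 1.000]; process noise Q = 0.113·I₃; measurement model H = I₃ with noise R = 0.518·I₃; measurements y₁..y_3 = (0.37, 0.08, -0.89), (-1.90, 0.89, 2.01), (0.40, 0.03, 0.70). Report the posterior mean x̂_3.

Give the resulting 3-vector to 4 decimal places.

result = (-0.3889, 0.3794, 0.2308)

source (pnp_recover): camera pose = R=[0.8885 0.3187 0.3301; -0.0595 0.7934 -0.6058; -0.4550 0.5186 0.7239], t=(-0.4300, 0.0500, 5.2802)
after S1 (triangulate): (-1.7942, 0.2551, -0.9546)
after S2 (kf_track): (-0.3889, 0.3794, 0.2308)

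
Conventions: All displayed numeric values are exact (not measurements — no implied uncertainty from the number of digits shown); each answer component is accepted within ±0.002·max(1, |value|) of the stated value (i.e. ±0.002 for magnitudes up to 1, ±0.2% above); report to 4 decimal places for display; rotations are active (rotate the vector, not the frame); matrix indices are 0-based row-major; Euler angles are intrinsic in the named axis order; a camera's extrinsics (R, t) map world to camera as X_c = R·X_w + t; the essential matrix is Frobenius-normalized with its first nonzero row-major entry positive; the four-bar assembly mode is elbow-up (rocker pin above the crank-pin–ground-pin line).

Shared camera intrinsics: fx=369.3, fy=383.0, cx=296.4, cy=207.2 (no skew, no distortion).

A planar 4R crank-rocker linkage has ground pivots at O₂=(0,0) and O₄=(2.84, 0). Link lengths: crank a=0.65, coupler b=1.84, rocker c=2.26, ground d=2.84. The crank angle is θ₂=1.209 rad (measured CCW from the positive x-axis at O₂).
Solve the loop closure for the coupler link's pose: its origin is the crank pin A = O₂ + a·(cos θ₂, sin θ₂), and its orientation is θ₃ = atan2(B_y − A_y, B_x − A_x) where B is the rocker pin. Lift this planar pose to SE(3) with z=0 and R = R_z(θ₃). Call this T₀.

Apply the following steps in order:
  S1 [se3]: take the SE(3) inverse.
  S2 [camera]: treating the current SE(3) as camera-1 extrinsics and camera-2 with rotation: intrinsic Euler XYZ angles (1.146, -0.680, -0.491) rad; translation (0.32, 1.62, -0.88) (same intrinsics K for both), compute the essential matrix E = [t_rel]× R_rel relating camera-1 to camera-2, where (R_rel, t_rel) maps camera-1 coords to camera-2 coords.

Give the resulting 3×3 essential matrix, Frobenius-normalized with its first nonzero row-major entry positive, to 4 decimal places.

matrix = [0.2392 0.5915 0.0944; -0.2544 -0.2048 0.0017; -0.5998 0.2861 0.1890]

source (fourbar_fk): coupler pose = R=[0.7281 -0.6855 0.0000; 0.6855 0.7281 0.0000; 0.0000 0.0000 1.0000], t=(0.2301, 0.6079, 0.0000)
after S1 (invert_se3): R=[0.7281 0.6855 0.0000; -0.6855 0.7281 0.0000; 0.0000 0.0000 1.0000], t=(-0.5842, -0.2849, 0.0000)
after S2 (essential): [0.2392 0.5915 0.0944; -0.2544 -0.2048 0.0017; -0.5998 0.2861 0.1890]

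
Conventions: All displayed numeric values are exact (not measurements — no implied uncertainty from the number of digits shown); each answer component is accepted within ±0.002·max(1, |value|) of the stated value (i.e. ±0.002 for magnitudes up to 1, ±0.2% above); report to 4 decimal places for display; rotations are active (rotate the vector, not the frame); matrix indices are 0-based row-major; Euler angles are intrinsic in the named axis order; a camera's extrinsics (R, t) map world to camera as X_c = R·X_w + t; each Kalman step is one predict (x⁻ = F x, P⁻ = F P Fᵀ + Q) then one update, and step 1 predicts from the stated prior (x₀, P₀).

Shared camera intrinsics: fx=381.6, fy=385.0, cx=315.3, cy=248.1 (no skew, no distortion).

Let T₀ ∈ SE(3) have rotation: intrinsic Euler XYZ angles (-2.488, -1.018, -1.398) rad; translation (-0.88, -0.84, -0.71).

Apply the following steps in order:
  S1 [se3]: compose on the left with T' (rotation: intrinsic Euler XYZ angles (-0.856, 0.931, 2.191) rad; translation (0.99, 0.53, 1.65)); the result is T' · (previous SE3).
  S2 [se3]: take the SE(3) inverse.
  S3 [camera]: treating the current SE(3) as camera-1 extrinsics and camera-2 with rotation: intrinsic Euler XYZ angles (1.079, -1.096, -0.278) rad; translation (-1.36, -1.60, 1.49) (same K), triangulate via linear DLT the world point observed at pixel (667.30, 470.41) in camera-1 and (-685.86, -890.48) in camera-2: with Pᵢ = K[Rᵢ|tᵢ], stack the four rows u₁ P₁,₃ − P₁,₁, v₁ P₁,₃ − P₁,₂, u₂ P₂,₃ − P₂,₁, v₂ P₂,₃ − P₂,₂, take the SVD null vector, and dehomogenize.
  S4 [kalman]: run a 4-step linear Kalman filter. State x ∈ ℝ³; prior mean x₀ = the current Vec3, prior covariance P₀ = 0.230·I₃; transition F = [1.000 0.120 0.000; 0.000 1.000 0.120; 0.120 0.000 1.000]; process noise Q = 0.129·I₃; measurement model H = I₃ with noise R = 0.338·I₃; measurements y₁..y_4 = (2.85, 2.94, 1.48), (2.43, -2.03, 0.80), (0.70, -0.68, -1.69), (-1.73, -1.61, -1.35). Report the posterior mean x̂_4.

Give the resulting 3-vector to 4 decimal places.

result = (-0.1677, -1.0913, -0.6170)

after S1 (compose_se3): R=[-0.0672 -0.9787 -0.1942; 0.3953 0.1526 -0.9058; 0.9161 -0.1376 0.3766], t=(1.1339, -0.6635, 0.9159)
after S2 (invert_se3): R=[-0.0672 0.3953 0.9161; -0.9787 0.1526 -0.1376; -0.1942 -0.9058 0.3766], t=(-0.5006, 1.3370, -0.7257)
after S3 (triangulate): (0.6030, -0.9564, 1.6542)
after S4 (kf_track): (-0.1677, -1.0913, -0.6170)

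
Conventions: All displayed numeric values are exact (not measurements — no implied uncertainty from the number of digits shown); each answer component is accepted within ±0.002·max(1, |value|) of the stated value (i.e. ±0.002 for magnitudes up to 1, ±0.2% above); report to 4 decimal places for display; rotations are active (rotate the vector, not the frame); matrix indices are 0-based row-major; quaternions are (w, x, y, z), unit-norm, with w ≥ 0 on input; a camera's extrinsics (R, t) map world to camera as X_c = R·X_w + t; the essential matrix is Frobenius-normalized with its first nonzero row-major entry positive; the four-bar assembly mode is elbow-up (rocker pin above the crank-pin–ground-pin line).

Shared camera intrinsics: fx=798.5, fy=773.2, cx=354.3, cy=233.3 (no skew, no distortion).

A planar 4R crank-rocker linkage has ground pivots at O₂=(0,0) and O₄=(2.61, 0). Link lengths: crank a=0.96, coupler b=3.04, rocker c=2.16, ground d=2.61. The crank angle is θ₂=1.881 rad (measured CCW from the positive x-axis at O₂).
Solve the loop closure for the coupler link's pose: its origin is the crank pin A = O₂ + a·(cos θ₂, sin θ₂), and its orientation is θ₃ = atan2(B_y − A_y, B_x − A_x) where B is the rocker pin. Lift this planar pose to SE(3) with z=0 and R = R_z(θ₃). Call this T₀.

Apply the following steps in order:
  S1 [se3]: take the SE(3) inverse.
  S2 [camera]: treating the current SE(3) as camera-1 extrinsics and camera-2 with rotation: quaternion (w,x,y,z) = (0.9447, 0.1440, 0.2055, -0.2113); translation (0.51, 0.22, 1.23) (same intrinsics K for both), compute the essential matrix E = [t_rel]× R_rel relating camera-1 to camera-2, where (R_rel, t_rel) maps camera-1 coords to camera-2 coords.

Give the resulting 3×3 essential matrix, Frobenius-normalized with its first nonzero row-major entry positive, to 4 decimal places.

source (fourbar_fk): coupler pose = R=[0.9127 -0.4086 0.0000; 0.4086 0.9127 0.0000; 0.0000 0.0000 1.0000], t=(-0.2930, 0.9142, 0.0000)
after S1 (invert_se3): R=[0.9127 0.4086 0.0000; -0.4086 0.9127 0.0000; 0.0000 0.0000 1.0000], t=(-0.1060, -0.9541, 0.0000)
after S2 (essential): [0.1548 0.3632 -0.5348; -0.5866 0.0416 0.0348; 0.3575 -0.1932 0.2146]

matrix = [0.1548 0.3632 -0.5348; -0.5866 0.0416 0.0348; 0.3575 -0.1932 0.2146]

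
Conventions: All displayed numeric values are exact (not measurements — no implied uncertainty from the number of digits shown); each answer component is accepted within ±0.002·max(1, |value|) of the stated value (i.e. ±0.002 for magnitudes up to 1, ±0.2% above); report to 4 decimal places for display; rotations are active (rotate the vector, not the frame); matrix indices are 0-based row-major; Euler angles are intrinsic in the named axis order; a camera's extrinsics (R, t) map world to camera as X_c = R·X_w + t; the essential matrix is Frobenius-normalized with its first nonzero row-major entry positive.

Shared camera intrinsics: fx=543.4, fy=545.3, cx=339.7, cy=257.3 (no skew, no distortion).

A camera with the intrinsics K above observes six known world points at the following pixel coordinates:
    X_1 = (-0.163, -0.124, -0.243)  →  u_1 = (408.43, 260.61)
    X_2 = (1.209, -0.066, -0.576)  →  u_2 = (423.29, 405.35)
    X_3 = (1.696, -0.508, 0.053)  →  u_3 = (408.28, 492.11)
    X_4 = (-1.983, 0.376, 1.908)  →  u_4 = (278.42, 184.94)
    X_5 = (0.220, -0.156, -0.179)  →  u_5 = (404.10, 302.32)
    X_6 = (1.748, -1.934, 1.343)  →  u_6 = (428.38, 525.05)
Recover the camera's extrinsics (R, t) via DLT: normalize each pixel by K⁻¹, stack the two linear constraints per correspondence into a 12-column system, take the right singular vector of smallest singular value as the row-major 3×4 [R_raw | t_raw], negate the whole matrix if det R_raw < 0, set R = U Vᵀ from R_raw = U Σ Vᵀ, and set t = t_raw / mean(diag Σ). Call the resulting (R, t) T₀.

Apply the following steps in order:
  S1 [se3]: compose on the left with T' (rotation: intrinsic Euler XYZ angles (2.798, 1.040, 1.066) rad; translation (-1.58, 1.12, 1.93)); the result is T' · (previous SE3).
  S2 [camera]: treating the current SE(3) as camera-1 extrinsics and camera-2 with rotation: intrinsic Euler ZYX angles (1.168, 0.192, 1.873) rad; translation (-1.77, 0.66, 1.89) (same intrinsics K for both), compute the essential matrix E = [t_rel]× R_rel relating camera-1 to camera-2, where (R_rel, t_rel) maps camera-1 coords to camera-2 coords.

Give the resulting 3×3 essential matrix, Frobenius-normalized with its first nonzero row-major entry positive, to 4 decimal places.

source (pnp_recover): camera pose = R=[-0.1143 -0.8129 -0.5710; 0.8576 -0.3709 0.3563; -0.5014 -0.4490 0.7396], t=(0.3601, 0.2101, 4.9313)
after S1 (compose_se3): R=[-0.8404 -0.4219 0.3402; -0.4449 0.8955 0.0114; -0.3094 -0.1418 -0.9403], t=(2.6679, -0.1162, -0.2879)
after S2 (essential): [0.2608 0.6097 0.0449; -0.1619 0.2896 -0.3955; 0.3093 0.0158 0.4425]

matrix = [0.2608 0.6097 0.0449; -0.1619 0.2896 -0.3955; 0.3093 0.0158 0.4425]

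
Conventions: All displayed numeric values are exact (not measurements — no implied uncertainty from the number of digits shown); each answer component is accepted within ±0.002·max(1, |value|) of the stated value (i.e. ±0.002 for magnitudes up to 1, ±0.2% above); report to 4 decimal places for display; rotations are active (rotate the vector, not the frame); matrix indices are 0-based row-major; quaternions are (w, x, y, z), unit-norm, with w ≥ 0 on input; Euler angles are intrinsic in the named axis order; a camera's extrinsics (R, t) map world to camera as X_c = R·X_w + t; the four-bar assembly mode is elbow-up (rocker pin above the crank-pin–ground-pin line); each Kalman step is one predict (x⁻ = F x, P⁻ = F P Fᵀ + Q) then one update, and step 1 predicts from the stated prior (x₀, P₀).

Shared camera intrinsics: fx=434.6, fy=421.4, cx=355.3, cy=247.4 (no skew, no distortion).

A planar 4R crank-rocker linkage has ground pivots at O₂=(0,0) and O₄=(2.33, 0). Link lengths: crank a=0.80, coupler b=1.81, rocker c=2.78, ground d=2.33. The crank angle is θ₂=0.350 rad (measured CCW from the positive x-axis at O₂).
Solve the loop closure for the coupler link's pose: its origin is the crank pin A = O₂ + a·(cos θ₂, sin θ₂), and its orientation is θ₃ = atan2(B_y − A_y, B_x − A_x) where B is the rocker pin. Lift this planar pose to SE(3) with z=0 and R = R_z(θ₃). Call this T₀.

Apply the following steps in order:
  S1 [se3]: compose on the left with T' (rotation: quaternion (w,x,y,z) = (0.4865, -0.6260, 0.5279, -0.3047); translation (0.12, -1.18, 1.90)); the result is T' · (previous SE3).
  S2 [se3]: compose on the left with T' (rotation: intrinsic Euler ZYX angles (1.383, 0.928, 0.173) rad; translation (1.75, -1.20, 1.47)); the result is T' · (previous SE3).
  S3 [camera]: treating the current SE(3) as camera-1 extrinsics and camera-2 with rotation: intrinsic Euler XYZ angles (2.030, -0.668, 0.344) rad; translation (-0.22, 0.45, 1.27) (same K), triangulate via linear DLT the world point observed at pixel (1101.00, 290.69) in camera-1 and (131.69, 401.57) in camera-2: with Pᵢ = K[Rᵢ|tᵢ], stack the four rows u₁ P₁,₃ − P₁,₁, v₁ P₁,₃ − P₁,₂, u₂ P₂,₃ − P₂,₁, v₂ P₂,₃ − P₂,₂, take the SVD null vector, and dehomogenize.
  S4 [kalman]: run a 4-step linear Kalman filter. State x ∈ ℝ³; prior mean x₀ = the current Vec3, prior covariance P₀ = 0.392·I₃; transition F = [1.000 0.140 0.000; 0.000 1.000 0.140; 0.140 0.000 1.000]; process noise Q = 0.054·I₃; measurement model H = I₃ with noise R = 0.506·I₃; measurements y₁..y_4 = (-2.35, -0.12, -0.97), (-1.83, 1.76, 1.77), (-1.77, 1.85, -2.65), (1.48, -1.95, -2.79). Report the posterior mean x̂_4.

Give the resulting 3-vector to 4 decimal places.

source (fourbar_fk): coupler pose = R=[-0.1584 -0.9874 0.0000; 0.9874 -0.1584 0.0000; 0.0000 0.0000 1.0000], t=(0.7515, 0.2743, 0.0000)
after S1 (compose_se3): R=[-0.4005 -0.1961 0.8951; 0.1819 0.9404 0.2874; -0.8981 0.2779 -0.3410], t=(0.2132, -1.8910, 1.5454)
after S2 (compose_se3): R=[-0.5002 -0.8199 -0.2784; -0.8446 0.3911 0.3657; -0.1909 0.4181 -0.8881], t=(4.0441, -0.5308, 2.0168)
after S3 (triangulate): (-0.5895, 0.5516, 0.1305)
after S4 (kf_track): (-0.6972, 0.0856, -1.5543)

result = (-0.6972, 0.0856, -1.5543)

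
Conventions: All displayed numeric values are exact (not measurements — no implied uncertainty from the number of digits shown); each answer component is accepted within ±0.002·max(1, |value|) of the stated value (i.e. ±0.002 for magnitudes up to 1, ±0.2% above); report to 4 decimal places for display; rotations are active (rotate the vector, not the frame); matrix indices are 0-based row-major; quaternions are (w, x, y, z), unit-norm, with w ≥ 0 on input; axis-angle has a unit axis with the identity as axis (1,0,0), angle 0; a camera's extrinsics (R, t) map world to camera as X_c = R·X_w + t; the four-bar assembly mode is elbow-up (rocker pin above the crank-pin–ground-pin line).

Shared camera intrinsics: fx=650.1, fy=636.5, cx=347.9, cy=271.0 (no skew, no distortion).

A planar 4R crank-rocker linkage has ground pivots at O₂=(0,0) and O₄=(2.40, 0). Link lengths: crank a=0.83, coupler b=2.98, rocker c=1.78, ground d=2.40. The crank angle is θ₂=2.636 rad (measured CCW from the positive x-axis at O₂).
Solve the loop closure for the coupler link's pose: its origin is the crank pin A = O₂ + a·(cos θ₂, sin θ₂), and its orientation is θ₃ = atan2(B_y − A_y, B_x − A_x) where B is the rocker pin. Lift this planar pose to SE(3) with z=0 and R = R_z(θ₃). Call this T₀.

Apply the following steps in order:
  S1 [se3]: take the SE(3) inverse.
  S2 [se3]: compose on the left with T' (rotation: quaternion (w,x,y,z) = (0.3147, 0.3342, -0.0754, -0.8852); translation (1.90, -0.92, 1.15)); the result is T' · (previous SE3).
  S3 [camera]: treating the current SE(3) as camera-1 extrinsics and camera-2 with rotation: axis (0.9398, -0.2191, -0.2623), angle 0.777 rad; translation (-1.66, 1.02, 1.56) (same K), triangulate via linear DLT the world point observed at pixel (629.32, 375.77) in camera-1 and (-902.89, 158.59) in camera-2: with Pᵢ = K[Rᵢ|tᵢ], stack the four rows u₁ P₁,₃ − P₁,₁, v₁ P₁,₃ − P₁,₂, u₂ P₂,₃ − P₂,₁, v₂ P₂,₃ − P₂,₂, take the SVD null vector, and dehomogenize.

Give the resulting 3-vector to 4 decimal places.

source (fourbar_fk): coupler pose = R=[0.8967 -0.4427 0.0000; 0.4427 0.8967 0.0000; 0.0000 0.0000 1.0000], t=(-0.7262, 0.4020, 0.0000)
after S1 (invert_se3): R=[0.8967 0.4427 0.0000; -0.4427 0.8967 0.0000; 0.0000 0.0000 1.0000], t=(0.4732, -0.6819, 0.0000)
after S2 (compose_se3): R=[-0.7431 0.1983 -0.6391; -0.1948 -0.9778 -0.0769; -0.6402 0.0674 0.7652], t=(1.2807, -0.6684, 0.6580)
after S3 (triangulate): (-1.7385, -0.9750, 1.6911)

result = (-1.7385, -0.9750, 1.6911)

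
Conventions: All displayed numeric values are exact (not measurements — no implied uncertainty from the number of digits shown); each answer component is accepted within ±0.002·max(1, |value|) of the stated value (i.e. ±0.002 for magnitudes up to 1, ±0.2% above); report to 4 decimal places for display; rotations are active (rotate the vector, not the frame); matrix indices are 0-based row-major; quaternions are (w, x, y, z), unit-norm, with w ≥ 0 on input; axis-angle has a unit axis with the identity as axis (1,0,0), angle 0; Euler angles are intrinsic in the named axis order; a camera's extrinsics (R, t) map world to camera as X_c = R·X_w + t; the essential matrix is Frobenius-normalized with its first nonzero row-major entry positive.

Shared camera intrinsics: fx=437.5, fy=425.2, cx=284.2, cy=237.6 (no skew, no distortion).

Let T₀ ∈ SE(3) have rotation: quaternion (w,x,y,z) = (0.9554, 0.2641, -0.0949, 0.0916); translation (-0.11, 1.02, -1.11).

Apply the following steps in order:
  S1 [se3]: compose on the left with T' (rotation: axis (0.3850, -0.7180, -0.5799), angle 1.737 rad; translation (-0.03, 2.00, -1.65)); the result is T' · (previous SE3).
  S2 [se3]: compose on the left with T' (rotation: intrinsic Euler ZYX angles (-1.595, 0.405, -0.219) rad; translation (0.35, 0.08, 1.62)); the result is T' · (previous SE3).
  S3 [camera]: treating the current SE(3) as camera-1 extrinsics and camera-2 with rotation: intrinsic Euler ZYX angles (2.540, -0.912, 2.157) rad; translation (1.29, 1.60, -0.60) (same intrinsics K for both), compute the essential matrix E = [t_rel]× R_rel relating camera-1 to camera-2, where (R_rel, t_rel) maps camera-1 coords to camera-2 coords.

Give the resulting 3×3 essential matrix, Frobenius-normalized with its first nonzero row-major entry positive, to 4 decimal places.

after S1 (compose_se3): R=[-0.1842 -0.2628 -0.9471; -0.7843 0.6201 -0.0195; 0.5924 0.7392 -0.3203], t=(1.2987, 2.4252, -1.0684)
after S2 (compose_se3): R=[-0.6397 0.7659 -0.0646; -0.1102 -0.0083 0.9939; 0.7606 0.6429 0.0897], t=(2.4706, -0.5467, -0.3345)
after S3 (essential): [0.0779 0.2194 -0.6261; 0.0924 0.1108 -0.1957; 0.5944 0.3118 0.2102]

matrix = [0.0779 0.2194 -0.6261; 0.0924 0.1108 -0.1957; 0.5944 0.3118 0.2102]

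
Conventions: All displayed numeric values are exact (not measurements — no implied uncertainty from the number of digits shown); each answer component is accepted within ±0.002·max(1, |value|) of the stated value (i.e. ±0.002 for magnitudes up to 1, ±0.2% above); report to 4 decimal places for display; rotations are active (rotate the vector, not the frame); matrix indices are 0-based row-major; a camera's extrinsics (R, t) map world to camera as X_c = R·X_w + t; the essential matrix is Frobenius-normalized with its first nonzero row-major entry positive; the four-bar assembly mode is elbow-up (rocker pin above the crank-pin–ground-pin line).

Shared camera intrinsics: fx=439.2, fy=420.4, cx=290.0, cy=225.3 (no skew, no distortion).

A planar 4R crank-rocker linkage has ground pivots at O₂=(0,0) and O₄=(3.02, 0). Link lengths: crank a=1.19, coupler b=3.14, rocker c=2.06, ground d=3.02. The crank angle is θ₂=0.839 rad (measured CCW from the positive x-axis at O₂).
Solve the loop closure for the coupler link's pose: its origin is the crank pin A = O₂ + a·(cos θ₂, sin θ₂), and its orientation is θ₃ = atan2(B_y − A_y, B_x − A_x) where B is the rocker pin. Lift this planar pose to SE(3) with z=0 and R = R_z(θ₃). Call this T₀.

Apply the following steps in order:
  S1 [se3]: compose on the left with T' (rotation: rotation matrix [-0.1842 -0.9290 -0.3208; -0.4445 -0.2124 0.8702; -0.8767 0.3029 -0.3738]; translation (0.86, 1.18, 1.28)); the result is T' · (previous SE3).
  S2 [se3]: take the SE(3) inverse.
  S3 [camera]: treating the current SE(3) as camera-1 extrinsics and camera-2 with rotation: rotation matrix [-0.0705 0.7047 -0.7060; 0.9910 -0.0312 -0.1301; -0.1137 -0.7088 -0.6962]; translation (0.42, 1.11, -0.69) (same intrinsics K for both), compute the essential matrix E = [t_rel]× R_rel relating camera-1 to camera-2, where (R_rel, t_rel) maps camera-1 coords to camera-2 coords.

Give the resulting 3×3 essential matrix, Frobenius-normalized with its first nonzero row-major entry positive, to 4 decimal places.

matrix = [0.0579 -0.6361 -0.2863; -0.2175 0.2686 -0.5299; -0.1007 0.0336 -0.3140]

source (fourbar_fk): coupler pose = R=[0.9438 -0.3305 0.0000; 0.3305 0.9438 0.0000; 0.0000 0.0000 1.0000], t=(0.7952, 0.8853, 0.0000)
after S1 (compose_se3): R=[-0.4809 -0.8160 -0.3208; -0.4897 -0.0536 0.8702; -0.7273 0.5756 -0.3738], t=(-0.1090, 0.6385, 0.8511)
after S2 (invert_se3): R=[-0.4809 -0.4897 -0.7273; -0.8160 -0.0536 0.5756; -0.3208 0.8702 -0.3738], t=(0.8793, -0.5446, -0.2725)
after S3 (essential): [0.0579 -0.6361 -0.2863; -0.2175 0.2686 -0.5299; -0.1007 0.0336 -0.3140]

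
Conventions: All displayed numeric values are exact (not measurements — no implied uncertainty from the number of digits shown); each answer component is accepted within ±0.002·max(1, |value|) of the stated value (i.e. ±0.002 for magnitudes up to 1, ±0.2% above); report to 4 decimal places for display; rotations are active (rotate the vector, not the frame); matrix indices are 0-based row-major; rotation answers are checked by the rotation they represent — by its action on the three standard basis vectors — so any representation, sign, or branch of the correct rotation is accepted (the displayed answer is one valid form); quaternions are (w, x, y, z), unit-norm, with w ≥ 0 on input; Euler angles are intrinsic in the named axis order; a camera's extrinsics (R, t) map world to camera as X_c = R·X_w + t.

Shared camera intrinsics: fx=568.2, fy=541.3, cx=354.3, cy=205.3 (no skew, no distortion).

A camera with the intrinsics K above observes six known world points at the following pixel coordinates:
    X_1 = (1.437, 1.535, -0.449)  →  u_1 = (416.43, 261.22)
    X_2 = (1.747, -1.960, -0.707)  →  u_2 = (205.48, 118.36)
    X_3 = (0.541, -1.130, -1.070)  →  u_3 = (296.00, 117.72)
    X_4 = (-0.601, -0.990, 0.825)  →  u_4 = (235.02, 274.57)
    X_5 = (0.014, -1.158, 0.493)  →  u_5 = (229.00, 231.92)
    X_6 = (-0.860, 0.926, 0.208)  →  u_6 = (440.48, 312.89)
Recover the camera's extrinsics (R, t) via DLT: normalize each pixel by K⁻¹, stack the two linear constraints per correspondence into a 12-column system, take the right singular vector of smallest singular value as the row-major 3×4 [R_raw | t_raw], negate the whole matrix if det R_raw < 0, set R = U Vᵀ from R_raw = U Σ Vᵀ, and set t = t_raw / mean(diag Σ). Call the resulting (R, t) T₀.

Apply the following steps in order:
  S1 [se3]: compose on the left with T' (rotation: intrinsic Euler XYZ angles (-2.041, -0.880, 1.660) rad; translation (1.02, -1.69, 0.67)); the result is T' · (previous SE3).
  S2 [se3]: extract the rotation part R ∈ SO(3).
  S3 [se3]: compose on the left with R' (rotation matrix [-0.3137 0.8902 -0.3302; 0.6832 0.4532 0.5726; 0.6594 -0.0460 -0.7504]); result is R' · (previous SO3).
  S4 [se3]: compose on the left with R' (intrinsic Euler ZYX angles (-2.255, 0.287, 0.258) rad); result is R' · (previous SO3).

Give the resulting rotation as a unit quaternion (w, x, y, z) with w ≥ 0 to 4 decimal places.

source (pnp_recover): camera pose = R=[-0.3387 0.8071 -0.4837; -0.0124 0.5102 0.8600; 0.9408 0.2972 -0.1628], t=(-0.0898, 0.4500, 6.1581)
after S1 (compose_se3): R=[-0.6980 -0.5987 -0.3928; 0.7159 -0.5733 -0.3984; 0.0133 -0.5594 0.8288], t=(-4.0067, 1.5641, -0.8385)
after S2 (rot_of_se3): [-0.6980 -0.5987 -0.3928; 0.7159 -0.5733 -0.3984; 0.0133 -0.5594 0.8288]
after S3 (compose_so3): [0.8520 -0.1379 -0.5051; -0.1449 -0.9891 0.0256; -0.5032 0.0513 -0.8627]
after S4 (compose_so3): [-0.4318 -0.6314 0.6441; -0.5110 0.7597 0.4022; -0.7432 -0.1554 -0.6507]

rotation (quat) = (0.4114, -0.3388, 0.8429, 0.0732)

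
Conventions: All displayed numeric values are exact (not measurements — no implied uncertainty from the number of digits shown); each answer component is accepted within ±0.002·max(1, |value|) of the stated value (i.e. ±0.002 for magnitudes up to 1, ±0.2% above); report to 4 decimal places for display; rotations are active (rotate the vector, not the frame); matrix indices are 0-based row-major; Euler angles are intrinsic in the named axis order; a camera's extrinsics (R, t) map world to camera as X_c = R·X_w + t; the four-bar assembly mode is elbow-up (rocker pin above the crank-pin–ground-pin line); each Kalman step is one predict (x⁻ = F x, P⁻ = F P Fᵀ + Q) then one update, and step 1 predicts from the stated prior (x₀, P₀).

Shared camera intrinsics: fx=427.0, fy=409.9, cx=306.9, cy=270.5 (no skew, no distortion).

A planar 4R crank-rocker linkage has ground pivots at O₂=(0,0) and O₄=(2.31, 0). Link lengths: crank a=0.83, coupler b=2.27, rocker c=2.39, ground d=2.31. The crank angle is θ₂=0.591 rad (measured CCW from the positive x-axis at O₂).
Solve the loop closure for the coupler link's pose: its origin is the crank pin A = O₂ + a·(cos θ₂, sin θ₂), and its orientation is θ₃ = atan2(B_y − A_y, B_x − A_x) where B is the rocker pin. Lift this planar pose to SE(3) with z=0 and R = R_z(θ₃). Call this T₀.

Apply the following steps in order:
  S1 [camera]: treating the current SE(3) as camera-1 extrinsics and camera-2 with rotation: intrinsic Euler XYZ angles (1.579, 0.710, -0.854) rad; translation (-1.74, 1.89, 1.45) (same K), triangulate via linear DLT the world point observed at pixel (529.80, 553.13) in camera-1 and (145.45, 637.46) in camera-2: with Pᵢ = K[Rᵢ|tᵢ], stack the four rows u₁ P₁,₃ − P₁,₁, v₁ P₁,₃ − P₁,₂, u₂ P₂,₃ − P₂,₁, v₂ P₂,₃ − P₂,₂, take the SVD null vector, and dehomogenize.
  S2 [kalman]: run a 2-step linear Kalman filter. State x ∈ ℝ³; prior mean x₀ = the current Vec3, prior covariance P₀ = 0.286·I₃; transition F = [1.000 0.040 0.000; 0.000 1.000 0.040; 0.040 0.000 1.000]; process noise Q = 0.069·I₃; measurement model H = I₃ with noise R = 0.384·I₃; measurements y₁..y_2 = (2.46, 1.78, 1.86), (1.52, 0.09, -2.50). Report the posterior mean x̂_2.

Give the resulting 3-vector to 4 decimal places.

result = (1.4374, 0.6547, 0.0244)

source (fourbar_fk): coupler pose = R=[0.5486 -0.8361 0.0000; 0.8361 0.5486 0.0000; 0.0000 0.0000 1.0000], t=(0.6892, 0.4625, 0.0000)
after S1 (triangulate): (0.4315, 0.2419, 1.3864)
after S2 (kf_track): (1.4374, 0.6547, 0.0244)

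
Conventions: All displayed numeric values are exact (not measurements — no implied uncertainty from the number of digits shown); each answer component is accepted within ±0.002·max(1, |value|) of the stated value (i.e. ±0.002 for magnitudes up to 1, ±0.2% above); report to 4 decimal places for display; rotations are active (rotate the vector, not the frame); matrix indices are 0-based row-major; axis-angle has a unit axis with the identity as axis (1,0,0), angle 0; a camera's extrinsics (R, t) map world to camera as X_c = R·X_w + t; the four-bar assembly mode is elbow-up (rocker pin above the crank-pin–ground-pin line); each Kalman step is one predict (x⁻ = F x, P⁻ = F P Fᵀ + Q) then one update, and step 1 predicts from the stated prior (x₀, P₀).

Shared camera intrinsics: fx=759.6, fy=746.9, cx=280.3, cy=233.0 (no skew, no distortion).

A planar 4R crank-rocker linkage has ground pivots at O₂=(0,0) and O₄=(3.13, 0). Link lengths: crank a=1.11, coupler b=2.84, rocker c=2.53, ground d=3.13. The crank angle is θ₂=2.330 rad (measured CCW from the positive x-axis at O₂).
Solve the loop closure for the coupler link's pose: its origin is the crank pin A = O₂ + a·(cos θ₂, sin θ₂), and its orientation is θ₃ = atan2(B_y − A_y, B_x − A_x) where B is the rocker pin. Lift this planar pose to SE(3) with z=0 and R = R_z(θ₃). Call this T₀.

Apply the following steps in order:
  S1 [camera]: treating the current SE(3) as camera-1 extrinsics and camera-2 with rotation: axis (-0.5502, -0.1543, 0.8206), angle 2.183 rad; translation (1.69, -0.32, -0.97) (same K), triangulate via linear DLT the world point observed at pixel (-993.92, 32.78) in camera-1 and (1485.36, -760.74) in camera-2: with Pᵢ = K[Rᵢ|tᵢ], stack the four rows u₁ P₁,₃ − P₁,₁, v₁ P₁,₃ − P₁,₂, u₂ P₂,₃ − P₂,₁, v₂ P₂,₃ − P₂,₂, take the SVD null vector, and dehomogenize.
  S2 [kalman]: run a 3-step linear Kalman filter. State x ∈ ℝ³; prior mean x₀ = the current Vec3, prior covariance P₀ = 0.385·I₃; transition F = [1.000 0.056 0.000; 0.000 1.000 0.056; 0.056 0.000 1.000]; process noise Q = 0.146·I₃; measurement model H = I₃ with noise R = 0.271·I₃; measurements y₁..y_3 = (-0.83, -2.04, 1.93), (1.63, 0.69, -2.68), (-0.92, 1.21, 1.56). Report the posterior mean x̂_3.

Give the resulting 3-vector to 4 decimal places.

source (fourbar_fk): coupler pose = R=[0.8860 -0.4637 0.0000; 0.4637 0.8860 0.0000; 0.0000 0.0000 1.0000], t=(-0.7641, 0.8052, 0.0000)
after S1 (triangulate): (-1.4733, -0.4716, 1.1033)
after S2 (kf_track): (-0.2842, 0.4924, 0.4828)

result = (-0.2842, 0.4924, 0.4828)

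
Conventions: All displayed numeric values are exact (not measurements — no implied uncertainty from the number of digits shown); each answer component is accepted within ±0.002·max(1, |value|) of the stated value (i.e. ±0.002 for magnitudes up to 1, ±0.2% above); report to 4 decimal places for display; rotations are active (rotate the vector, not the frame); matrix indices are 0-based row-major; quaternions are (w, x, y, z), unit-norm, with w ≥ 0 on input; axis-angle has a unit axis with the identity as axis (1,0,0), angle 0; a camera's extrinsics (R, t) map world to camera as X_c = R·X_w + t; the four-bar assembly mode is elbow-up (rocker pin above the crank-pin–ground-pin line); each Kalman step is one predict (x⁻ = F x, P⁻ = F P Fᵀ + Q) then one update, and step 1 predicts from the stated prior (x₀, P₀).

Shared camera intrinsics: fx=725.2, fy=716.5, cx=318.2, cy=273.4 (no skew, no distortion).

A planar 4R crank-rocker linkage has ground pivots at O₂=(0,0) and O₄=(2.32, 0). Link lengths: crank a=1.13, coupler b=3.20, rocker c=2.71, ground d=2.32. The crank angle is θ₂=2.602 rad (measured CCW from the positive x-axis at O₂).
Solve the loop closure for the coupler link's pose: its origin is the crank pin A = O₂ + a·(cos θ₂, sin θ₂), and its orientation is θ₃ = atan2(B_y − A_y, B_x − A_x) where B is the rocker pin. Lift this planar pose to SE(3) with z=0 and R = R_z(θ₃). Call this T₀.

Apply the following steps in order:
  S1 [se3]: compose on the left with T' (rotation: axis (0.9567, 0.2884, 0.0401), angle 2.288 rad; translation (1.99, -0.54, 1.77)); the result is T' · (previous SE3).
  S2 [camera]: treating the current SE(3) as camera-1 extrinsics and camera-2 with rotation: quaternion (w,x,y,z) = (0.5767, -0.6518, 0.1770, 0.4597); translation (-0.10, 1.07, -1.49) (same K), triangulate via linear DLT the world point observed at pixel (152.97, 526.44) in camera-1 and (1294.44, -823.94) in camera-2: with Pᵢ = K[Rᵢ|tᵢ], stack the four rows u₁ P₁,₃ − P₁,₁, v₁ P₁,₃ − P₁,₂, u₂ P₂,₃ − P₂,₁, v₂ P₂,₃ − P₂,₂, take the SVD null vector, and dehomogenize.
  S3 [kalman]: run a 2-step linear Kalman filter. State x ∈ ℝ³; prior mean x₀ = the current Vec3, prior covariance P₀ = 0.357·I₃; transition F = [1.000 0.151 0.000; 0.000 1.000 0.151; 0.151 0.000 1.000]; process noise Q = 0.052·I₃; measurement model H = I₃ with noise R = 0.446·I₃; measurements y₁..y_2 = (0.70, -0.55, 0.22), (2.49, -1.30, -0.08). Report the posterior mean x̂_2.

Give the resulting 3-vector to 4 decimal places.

result = (0.5179, -0.9739, -0.5011)

source (fourbar_fk): coupler pose = R=[0.7784 -0.6278 0.0000; 0.6278 0.7784 0.0000; 0.0000 0.0000 1.0000], t=(-0.9694, 0.5806, 0.0000)
after S1 (compose_se3): R=[0.9371 -0.2072 0.2809; 0.0533 -0.7104 -0.7018; 0.3450 0.6726 -0.6547], t=(1.4047, -1.3142, 2.3488)
after S2 (triangulate): (-1.7441, -1.2472, -1.7889)
after S3 (kf_track): (0.5179, -0.9739, -0.5011)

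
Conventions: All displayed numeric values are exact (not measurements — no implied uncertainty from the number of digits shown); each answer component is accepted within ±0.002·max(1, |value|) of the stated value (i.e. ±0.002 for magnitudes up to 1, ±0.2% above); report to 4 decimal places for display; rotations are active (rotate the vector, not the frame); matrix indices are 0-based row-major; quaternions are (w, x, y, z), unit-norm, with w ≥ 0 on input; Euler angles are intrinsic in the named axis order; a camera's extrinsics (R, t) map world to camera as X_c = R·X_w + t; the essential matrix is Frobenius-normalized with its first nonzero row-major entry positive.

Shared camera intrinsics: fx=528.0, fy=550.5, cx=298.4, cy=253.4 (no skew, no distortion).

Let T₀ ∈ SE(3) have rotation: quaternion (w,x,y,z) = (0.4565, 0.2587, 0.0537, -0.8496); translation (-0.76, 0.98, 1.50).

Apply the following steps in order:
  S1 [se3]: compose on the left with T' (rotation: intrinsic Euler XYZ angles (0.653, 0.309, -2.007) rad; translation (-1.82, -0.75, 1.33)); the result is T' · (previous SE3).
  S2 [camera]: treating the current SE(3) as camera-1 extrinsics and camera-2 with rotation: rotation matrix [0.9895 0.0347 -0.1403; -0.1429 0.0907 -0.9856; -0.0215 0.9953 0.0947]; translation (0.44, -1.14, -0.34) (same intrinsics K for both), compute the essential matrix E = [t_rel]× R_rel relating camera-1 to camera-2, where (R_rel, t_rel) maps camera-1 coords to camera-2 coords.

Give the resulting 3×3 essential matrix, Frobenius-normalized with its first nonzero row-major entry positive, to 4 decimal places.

after S1 (compose_se3): R=[-0.6135 -0.7779 0.1361; 0.7671 -0.6279 -0.1313; 0.1876 0.0239 0.9820], t=(-0.2118, -1.1765, 2.3398)
after S2 (essential): [0.3286 0.2549 0.4526; -0.5862 0.1471 0.0636; -0.1952 0.2862 0.3645]

matrix = [0.3286 0.2549 0.4526; -0.5862 0.1471 0.0636; -0.1952 0.2862 0.3645]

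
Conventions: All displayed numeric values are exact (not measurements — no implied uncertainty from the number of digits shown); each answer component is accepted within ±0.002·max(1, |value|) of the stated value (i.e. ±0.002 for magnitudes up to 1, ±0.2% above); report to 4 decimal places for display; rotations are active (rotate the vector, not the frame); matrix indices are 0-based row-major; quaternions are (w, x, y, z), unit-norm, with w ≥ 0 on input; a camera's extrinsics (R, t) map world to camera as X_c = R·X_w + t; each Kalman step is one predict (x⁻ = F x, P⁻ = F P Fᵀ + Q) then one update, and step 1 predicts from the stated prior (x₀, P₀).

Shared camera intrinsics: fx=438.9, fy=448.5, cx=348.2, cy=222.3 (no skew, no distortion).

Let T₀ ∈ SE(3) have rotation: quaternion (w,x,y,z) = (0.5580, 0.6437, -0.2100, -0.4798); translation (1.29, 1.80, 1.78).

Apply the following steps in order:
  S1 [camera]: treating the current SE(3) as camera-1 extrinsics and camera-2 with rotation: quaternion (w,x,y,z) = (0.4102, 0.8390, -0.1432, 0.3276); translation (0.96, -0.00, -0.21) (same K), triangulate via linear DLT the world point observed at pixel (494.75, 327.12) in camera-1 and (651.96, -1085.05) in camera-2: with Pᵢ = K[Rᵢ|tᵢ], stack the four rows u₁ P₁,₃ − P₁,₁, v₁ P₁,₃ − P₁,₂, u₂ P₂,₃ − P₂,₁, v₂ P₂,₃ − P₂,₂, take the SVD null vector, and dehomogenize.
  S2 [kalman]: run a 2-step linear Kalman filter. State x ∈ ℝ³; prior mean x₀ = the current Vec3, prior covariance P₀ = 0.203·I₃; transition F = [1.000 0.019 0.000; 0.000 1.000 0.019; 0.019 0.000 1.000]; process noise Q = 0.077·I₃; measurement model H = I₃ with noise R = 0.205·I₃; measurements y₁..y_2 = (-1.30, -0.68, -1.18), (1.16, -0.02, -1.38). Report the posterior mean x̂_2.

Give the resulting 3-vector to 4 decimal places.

result = (0.1970, 0.1830, -0.8669)

after S1 (triangulate): (0.0775, 1.8332, 0.7541)
after S2 (kf_track): (0.1970, 0.1830, -0.8669)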